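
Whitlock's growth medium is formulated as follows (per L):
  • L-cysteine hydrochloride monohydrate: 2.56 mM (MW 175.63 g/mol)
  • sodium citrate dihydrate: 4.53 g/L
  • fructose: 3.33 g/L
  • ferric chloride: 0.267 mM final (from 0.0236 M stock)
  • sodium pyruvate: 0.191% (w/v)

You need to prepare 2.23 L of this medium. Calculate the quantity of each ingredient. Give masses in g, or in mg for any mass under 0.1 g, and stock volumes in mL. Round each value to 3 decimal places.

L-cysteine hydrochloride monohydrate 1.003 g; sodium citrate dihydrate 10.102 g; fructose 7.426 g; ferric chloride 25.229 mL; sodium pyruvate 4.259 g

Scale factor relative to 1 L: 2.23.
L-cysteine hydrochloride monohydrate: 2.56 mmol/L × 175.63 g/mol × 2.23 L ÷ 1000 = 1.003 g
sodium citrate dihydrate: 4.53 g/L × 2.23 L = 10.102 g
fructose: 3.33 g/L × 2.23 L = 7.426 g
ferric chloride: V = C2·V2/C1 = 0.267 mM × 2230 mL ÷ 23.6 mM = 25.229 mL
sodium pyruvate: 0.191% w/v = 1.91 g/L → 1.91 × 2.23 L = 4.259 g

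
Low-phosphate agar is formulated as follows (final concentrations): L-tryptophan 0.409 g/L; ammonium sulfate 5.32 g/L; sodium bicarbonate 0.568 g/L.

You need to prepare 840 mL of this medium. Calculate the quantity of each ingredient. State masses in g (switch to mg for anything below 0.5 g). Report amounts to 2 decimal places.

Target volume = 840 mL = 0.84 L.
L-tryptophan: 0.409 g/L × 0.84 L = 0.34356 g = 343.56 mg
ammonium sulfate: 5.32 g/L × 0.84 L = 4.47 g
sodium bicarbonate: 0.568 g/L × 0.84 L = 0.47712 g = 477.12 mg

L-tryptophan 343.56 mg; ammonium sulfate 4.47 g; sodium bicarbonate 477.12 mg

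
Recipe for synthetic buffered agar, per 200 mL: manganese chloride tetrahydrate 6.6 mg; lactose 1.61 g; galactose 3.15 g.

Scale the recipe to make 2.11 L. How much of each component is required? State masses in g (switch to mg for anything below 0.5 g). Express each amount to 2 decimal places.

Ratio of target to recipe volume: 2110 / 200 = 10.55.
manganese chloride tetrahydrate: 6.6 mg × (2110 mL / 200 mL) = 69.63 mg
lactose: 1.61 g × (2110 mL / 200 mL) = 16.99 g
galactose: 3.15 g × (2110 mL / 200 mL) = 33.23 g

manganese chloride tetrahydrate 69.63 mg; lactose 16.99 g; galactose 33.23 g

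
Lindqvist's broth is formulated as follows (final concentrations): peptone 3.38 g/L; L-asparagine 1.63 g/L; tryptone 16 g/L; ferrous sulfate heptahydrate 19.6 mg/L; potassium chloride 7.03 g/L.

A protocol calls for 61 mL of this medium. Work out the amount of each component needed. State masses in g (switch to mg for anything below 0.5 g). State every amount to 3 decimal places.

Scale factor relative to 1 L: 0.061.
peptone: 3.38 g/L × 0.061 L = 0.20618 g = 206.180 mg
L-asparagine: 1.63 g/L × 0.061 L = 0.09943 g = 99.430 mg
tryptone: 16 g/L × 0.061 L = 0.976 g
ferrous sulfate heptahydrate: 19.6 mg/L × 0.061 L = 1.196 mg
potassium chloride: 7.03 g/L × 0.061 L = 0.42883 g = 428.830 mg

peptone 206.180 mg; L-asparagine 99.430 mg; tryptone 0.976 g; ferrous sulfate heptahydrate 1.196 mg; potassium chloride 428.830 mg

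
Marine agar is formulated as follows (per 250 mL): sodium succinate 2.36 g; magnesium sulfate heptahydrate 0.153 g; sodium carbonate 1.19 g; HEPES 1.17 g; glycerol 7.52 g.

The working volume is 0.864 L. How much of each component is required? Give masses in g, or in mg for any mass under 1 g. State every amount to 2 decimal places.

sodium succinate 8.16 g; magnesium sulfate heptahydrate 528.77 mg; sodium carbonate 4.11 g; HEPES 4.04 g; glycerol 25.99 g

Scale factor = 864 mL / 250 mL = 3.456.
sodium succinate: 2.36 g × (864 mL / 250 mL) = 8.16 g
magnesium sulfate heptahydrate: 0.153 g × (864 mL / 250 mL) = 0.528768 g = 528.77 mg
sodium carbonate: 1.19 g × (864 mL / 250 mL) = 4.11 g
HEPES: 1.17 g × (864 mL / 250 mL) = 4.04 g
glycerol: 7.52 g × (864 mL / 250 mL) = 25.99 g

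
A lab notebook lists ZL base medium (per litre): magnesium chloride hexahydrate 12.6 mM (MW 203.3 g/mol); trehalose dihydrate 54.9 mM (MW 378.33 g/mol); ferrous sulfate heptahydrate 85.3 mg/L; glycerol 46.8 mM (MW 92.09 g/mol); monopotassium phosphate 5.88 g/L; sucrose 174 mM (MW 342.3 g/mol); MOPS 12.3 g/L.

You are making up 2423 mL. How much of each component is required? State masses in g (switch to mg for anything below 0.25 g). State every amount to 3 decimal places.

Working volume: 2423 mL = 2.423 L.
magnesium chloride hexahydrate: 12.6 mmol/L × 203.3 g/mol × 2.423 L ÷ 1000 = 6.207 g
trehalose dihydrate: 54.9 mmol/L × 378.33 g/mol × 2.423 L ÷ 1000 = 50.326 g
ferrous sulfate heptahydrate: 85.3 mg/L × 2.423 L = 206.682 mg
glycerol: 46.8 mmol/L × 92.09 g/mol × 2.423 L ÷ 1000 = 10.443 g
monopotassium phosphate: 5.88 g/L × 2.423 L = 14.247 g
sucrose: 174 mmol/L × 342.3 g/mol × 2.423 L ÷ 1000 = 144.314 g
MOPS: 12.3 g/L × 2.423 L = 29.803 g

magnesium chloride hexahydrate 6.207 g; trehalose dihydrate 50.326 g; ferrous sulfate heptahydrate 206.682 mg; glycerol 10.443 g; monopotassium phosphate 14.247 g; sucrose 144.314 g; MOPS 29.803 g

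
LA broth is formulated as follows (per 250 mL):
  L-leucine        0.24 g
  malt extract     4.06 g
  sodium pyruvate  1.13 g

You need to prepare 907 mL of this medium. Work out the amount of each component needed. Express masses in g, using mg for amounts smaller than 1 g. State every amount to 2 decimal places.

Scale factor = 907 mL / 250 mL = 3.628.
L-leucine: 0.24 g × (907 mL / 250 mL) = 0.87072 g = 870.72 mg
malt extract: 4.06 g × (907 mL / 250 mL) = 14.73 g
sodium pyruvate: 1.13 g × (907 mL / 250 mL) = 4.10 g

L-leucine 870.72 mg; malt extract 14.73 g; sodium pyruvate 4.10 g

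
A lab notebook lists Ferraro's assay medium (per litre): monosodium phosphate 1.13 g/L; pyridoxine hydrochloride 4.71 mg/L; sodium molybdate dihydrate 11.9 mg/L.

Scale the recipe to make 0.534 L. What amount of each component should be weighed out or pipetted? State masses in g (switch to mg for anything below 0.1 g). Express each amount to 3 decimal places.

Working volume: 0.534 L.
monosodium phosphate: 1.13 g/L × 0.534 L = 0.603 g
pyridoxine hydrochloride: 4.71 mg/L × 0.534 L = 2.515 mg
sodium molybdate dihydrate: 11.9 mg/L × 0.534 L = 6.355 mg

monosodium phosphate 0.603 g; pyridoxine hydrochloride 2.515 mg; sodium molybdate dihydrate 6.355 mg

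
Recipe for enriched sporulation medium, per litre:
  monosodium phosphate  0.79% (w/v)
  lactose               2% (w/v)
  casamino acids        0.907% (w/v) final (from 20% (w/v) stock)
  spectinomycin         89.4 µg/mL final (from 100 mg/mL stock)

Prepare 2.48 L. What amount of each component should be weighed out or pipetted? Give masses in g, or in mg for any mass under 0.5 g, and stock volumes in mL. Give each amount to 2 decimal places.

Scale factor relative to 1 L: 2.48.
monosodium phosphate: 0.79% w/v = 7.9 g/L → 7.9 × 2.48 L = 19.59 g
lactose: 2% w/v = 20 g/L → 20 × 2.48 L = 49.60 g
casamino acids: V = C2·V2/C1 = 0.907% ÷ 20% × 2480 mL = 112.47 mL
spectinomycin: V = C2·V2/C1 = 89.4 µg/mL × 2480 mL ÷ 100000 µg/mL = 2.22 mL

monosodium phosphate 19.59 g; lactose 49.60 g; casamino acids 112.47 mL; spectinomycin 2.22 mL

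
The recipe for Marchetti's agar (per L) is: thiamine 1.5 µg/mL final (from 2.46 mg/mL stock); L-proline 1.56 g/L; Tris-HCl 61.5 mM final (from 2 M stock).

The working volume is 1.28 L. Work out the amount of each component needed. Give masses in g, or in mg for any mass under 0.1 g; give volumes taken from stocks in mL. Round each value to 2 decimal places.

Working volume: 1.28 L.
thiamine: C1V1 = C2V2 → 1.5 µg/mL × 1280 mL ÷ 2460 µg/mL = 0.78 mL
L-proline: 1.56 g/L × 1.28 L = 2.00 g
Tris-HCl: dilute stock: 61.5 mM × 1280 mL ÷ 2000 mM = 39.36 mL

thiamine 0.78 mL; L-proline 2.00 g; Tris-HCl 39.36 mL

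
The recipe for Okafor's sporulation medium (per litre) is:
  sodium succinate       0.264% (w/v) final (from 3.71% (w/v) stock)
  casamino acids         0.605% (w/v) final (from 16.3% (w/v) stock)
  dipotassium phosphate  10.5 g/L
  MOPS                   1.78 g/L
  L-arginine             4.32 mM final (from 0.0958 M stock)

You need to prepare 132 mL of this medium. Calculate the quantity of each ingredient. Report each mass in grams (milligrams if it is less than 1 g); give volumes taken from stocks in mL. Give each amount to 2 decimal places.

Target volume = 132 mL = 0.132 L.
sodium succinate: dilute stock: 0.264% ÷ 3.71% × 132 mL = 9.39 mL
casamino acids: C1V1 = C2V2 → 0.605% ÷ 16.3% × 132 mL = 4.90 mL
dipotassium phosphate: 10.5 g/L × 0.132 L = 1.39 g
MOPS: 1.78 g/L × 0.132 L = 0.23496 g = 234.96 mg
L-arginine: V = C2·V2/C1 = 4.32 mM × 132 mL ÷ 95.8 mM = 5.95 mL

sodium succinate 9.39 mL; casamino acids 4.90 mL; dipotassium phosphate 1.39 g; MOPS 234.96 mg; L-arginine 5.95 mL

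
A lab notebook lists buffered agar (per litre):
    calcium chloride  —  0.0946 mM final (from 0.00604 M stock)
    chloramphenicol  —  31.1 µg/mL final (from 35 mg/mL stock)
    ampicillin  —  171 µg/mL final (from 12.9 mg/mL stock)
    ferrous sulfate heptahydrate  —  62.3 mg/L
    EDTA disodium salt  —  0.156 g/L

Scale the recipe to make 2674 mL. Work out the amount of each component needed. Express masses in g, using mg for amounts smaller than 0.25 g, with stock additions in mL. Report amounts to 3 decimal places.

calcium chloride 41.881 mL; chloramphenicol 2.376 mL; ampicillin 35.446 mL; ferrous sulfate heptahydrate 166.590 mg; EDTA disodium salt 0.417 g

Target volume = 2674 mL = 2.674 L.
calcium chloride: dilute stock: 0.0946 mM × 2674 mL ÷ 6.04 mM = 41.881 mL
chloramphenicol: C1V1 = C2V2 → 31.1 µg/mL × 2674 mL ÷ 35000 µg/mL = 2.376 mL
ampicillin: V = C2·V2/C1 = 171 µg/mL × 2674 mL ÷ 12900 µg/mL = 35.446 mL
ferrous sulfate heptahydrate: 62.3 mg/L × 2.674 L = 166.590 mg
EDTA disodium salt: 0.156 g/L × 2.674 L = 0.417 g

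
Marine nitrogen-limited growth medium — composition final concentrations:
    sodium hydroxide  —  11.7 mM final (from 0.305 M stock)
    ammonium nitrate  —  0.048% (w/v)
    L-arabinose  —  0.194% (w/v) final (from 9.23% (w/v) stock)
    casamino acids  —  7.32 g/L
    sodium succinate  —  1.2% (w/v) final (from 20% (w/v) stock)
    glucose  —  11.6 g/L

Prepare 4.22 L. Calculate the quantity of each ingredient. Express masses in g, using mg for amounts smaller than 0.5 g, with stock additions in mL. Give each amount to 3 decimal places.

Scale factor relative to 1 L: 4.22.
sodium hydroxide: C1V1 = C2V2 → 11.7 mM × 4220 mL ÷ 305 mM = 161.882 mL
ammonium nitrate: 0.048 g per 100 mL × 4220 mL ÷ 100 = 2.026 g
L-arabinose: C1V1 = C2V2 → 0.194% ÷ 9.23% × 4220 mL = 88.698 mL
casamino acids: 7.32 g/L × 4.22 L = 30.890 g
sodium succinate: C1V1 = C2V2 → 1.2% ÷ 20% × 4220 mL = 253.200 mL
glucose: 11.6 g/L × 4.22 L = 48.952 g

sodium hydroxide 161.882 mL; ammonium nitrate 2.026 g; L-arabinose 88.698 mL; casamino acids 30.890 g; sodium succinate 253.200 mL; glucose 48.952 g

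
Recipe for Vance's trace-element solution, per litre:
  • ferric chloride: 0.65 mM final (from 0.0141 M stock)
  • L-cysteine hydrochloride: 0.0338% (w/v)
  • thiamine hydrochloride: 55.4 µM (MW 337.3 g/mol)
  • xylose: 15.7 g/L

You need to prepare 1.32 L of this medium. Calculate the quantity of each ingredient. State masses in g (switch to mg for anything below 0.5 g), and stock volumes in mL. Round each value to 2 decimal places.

ferric chloride 60.85 mL; L-cysteine hydrochloride 446.16 mg; thiamine hydrochloride 24.67 mg; xylose 20.72 g

Working volume: 1.32 L.
ferric chloride: C1V1 = C2V2 → 0.65 mM × 1320 mL ÷ 14.1 mM = 60.85 mL
L-cysteine hydrochloride: 0.0338 g per 100 mL × 1320 mL ÷ 100 = 0.44616 g = 446.16 mg
thiamine hydrochloride: 55.4 µmol/L × 337.3 g/mol × 1.32 L ÷ 1000 = 24.67 mg
xylose: 15.7 g/L × 1.32 L = 20.72 g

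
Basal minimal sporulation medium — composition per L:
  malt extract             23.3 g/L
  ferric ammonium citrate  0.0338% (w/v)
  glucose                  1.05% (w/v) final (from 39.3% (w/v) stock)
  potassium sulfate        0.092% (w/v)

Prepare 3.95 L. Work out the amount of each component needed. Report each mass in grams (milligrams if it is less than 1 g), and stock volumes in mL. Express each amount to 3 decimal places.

malt extract 92.035 g; ferric ammonium citrate 1.335 g; glucose 105.534 mL; potassium sulfate 3.634 g

Scale factor relative to 1 L: 3.95.
malt extract: 23.3 g/L × 3.95 L = 92.035 g
ferric ammonium citrate: 0.0338 g per 100 mL × 3950 mL ÷ 100 = 1.335 g
glucose: dilute stock: 1.05% ÷ 39.3% × 3950 mL = 105.534 mL
potassium sulfate: 0.092 g per 100 mL × 3950 mL ÷ 100 = 3.634 g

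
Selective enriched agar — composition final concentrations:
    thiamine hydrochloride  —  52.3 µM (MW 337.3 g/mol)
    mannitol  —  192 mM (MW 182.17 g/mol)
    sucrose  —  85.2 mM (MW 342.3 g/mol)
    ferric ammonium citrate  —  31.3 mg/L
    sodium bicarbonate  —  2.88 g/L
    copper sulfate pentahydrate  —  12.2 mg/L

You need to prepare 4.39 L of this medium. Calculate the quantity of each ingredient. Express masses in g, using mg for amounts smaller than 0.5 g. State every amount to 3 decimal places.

thiamine hydrochloride 77.443 mg; mannitol 153.547 g; sucrose 128.030 g; ferric ammonium citrate 137.407 mg; sodium bicarbonate 12.643 g; copper sulfate pentahydrate 53.558 mg

Scale factor relative to 1 L: 4.39.
thiamine hydrochloride: 52.3 µmol/L × 337.3 g/mol × 4.39 L ÷ 1000 = 77.443 mg
mannitol: 192 mmol/L × 182.17 g/mol × 4.39 L ÷ 1000 = 153.547 g
sucrose: 85.2 mmol/L × 342.3 g/mol × 4.39 L ÷ 1000 = 128.030 g
ferric ammonium citrate: 31.3 mg/L × 4.39 L = 137.407 mg
sodium bicarbonate: 2.88 g/L × 4.39 L = 12.643 g
copper sulfate pentahydrate: 12.2 mg/L × 4.39 L = 53.558 mg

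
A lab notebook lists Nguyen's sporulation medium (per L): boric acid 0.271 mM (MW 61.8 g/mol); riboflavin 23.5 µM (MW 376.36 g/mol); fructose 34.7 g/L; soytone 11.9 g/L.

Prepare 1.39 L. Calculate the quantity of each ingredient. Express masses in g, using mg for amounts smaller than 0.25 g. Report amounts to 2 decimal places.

Working volume: 1.39 L.
boric acid: 0.271 mmol/L × 61.8 mg/mmol × 1.39 L = 23.28 mg
riboflavin: 23.5 µmol/L × 376.36 g/mol × 1.39 L ÷ 1000 = 12.29 mg
fructose: 34.7 g/L × 1.39 L = 48.23 g
soytone: 11.9 g/L × 1.39 L = 16.54 g

boric acid 23.28 mg; riboflavin 12.29 mg; fructose 48.23 g; soytone 16.54 g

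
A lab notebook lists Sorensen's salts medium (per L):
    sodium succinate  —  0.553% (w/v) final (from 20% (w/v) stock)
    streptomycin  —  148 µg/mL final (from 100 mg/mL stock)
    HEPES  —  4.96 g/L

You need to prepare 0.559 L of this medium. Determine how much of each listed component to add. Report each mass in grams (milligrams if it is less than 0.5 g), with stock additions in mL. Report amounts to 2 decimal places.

Scale factor relative to 1 L: 0.559.
sodium succinate: dilute stock: 0.553% ÷ 20% × 559 mL = 15.46 mL
streptomycin: C1V1 = C2V2 → 148 µg/mL × 559 mL ÷ 100000 µg/mL = 0.83 mL
HEPES: 4.96 g/L × 0.559 L = 2.77 g

sodium succinate 15.46 mL; streptomycin 0.83 mL; HEPES 2.77 g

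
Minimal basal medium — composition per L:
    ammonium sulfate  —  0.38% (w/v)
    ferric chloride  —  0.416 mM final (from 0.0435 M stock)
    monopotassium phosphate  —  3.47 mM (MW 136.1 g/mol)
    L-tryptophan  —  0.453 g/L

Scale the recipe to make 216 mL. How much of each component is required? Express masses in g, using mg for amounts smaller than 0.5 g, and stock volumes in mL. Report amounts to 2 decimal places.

Scale factor relative to 1 L: 0.216.
ammonium sulfate: 0.38% w/v = 3.8 g/L → 3.8 × 0.216 L = 0.82 g
ferric chloride: dilute stock: 0.416 mM × 216 mL ÷ 43.5 mM = 2.07 mL
monopotassium phosphate: 3.47 mmol/L × 136.1 mg/mmol × 0.216 L = 102.01 mg
L-tryptophan: 0.453 g/L × 0.216 L = 0.097848 g = 97.85 mg

ammonium sulfate 0.82 g; ferric chloride 2.07 mL; monopotassium phosphate 102.01 mg; L-tryptophan 97.85 mg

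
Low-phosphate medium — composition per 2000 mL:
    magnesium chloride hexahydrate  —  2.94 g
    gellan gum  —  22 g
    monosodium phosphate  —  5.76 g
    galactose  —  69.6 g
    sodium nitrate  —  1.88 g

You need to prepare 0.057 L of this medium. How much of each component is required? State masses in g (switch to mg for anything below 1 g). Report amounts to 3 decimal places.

magnesium chloride hexahydrate 83.790 mg; gellan gum 627.000 mg; monosodium phosphate 164.160 mg; galactose 1.984 g; sodium nitrate 53.580 mg

Scale factor = 57 mL / 2000 mL = 0.0285.
magnesium chloride hexahydrate: 2.94 g × (57 mL / 2000 mL) = 0.08379 g = 83.790 mg
gellan gum: 22 g × (57 mL / 2000 mL) = 0.627 g = 627.000 mg
monosodium phosphate: 5.76 g × (57 mL / 2000 mL) = 0.16416 g = 164.160 mg
galactose: 69.6 g × (57 mL / 2000 mL) = 1.984 g
sodium nitrate: 1.88 g × (57 mL / 2000 mL) = 0.05358 g = 53.580 mg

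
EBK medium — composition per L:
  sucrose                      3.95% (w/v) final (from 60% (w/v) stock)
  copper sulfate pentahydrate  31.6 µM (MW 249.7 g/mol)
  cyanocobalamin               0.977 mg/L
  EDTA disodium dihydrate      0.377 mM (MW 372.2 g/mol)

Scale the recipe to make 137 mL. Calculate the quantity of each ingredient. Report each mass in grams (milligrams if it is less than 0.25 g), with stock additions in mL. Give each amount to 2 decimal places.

sucrose 9.02 mL; copper sulfate pentahydrate 1.08 mg; cyanocobalamin 0.13 mg; EDTA disodium dihydrate 19.22 mg

Scale factor relative to 1 L: 0.137.
sucrose: dilute stock: 3.95% ÷ 60% × 137 mL = 9.02 mL
copper sulfate pentahydrate: 31.6 µmol/L × 249.7 g/mol × 0.137 L ÷ 1000 = 1.08 mg
cyanocobalamin: 0.977 mg/L × 0.137 L = 0.13 mg
EDTA disodium dihydrate: 0.377 mmol/L × 372.2 mg/mmol × 0.137 L = 19.22 mg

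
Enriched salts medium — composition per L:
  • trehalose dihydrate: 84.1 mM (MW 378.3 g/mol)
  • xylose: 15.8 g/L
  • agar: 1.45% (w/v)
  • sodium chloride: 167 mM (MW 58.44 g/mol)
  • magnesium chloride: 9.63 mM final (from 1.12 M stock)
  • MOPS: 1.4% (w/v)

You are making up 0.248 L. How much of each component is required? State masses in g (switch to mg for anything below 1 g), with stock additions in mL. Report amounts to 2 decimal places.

Scale factor relative to 1 L: 0.248.
trehalose dihydrate: 84.1 mmol/L × 378.3 g/mol × 0.248 L ÷ 1000 = 7.89 g
xylose: 15.8 g/L × 0.248 L = 3.92 g
agar: 1.45 g per 100 mL × 248 mL ÷ 100 = 3.60 g
sodium chloride: 167 mmol/L × 58.44 g/mol × 0.248 L ÷ 1000 = 2.42 g
magnesium chloride: C1V1 = C2V2 → 9.63 mM × 248 mL ÷ 1120 mM = 2.13 mL
MOPS: 1.4 g per 100 mL × 248 mL ÷ 100 = 3.47 g

trehalose dihydrate 7.89 g; xylose 3.92 g; agar 3.60 g; sodium chloride 2.42 g; magnesium chloride 2.13 mL; MOPS 3.47 g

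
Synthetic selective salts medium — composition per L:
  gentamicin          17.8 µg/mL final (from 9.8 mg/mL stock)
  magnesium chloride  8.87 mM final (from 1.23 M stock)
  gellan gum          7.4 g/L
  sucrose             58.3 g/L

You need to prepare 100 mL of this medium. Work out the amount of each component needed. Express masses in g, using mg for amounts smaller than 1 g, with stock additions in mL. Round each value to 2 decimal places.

Target volume = 100 mL = 0.1 L.
gentamicin: dilute stock: 17.8 µg/mL × 100 mL ÷ 9800 µg/mL = 0.18 mL
magnesium chloride: V = C2·V2/C1 = 8.87 mM × 100 mL ÷ 1230 mM = 0.72 mL
gellan gum: 7.4 g/L × 0.1 L = 0.74 g = 740.00 mg
sucrose: 58.3 g/L × 0.1 L = 5.83 g

gentamicin 0.18 mL; magnesium chloride 0.72 mL; gellan gum 740.00 mg; sucrose 5.83 g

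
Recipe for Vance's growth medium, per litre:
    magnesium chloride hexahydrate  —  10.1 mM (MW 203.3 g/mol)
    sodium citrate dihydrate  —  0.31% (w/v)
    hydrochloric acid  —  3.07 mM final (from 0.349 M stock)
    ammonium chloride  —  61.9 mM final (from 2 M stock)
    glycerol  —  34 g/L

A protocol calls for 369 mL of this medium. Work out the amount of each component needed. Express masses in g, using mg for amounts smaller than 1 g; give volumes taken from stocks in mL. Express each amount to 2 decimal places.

Target volume = 369 mL = 0.369 L.
magnesium chloride hexahydrate: 10.1 mmol/L × 203.3 mg/mmol × 0.369 L = 757.68 mg
sodium citrate dihydrate: 0.31 g per 100 mL × 369 mL ÷ 100 = 1.14 g
hydrochloric acid: dilute stock: 3.07 mM × 369 mL ÷ 349 mM = 3.25 mL
ammonium chloride: C1V1 = C2V2 → 61.9 mM × 369 mL ÷ 2000 mM = 11.42 mL
glycerol: 34 g/L × 0.369 L = 12.55 g

magnesium chloride hexahydrate 757.68 mg; sodium citrate dihydrate 1.14 g; hydrochloric acid 3.25 mL; ammonium chloride 11.42 mL; glycerol 12.55 g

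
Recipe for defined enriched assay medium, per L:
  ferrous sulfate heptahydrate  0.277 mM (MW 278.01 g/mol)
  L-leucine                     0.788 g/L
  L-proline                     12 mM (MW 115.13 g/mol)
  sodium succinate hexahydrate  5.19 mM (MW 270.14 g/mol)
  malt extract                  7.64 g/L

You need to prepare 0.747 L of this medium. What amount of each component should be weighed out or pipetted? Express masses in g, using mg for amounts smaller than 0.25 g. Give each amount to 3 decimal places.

Working volume: 0.747 L.
ferrous sulfate heptahydrate: 0.277 mmol/L × 278.01 mg/mmol × 0.747 L = 57.526 mg
L-leucine: 0.788 g/L × 0.747 L = 0.589 g
L-proline: 12 mmol/L × 115.13 g/mol × 0.747 L ÷ 1000 = 1.032 g
sodium succinate hexahydrate: 5.19 mmol/L × 270.14 g/mol × 0.747 L ÷ 1000 = 1.047 g
malt extract: 7.64 g/L × 0.747 L = 5.707 g

ferrous sulfate heptahydrate 57.526 mg; L-leucine 0.589 g; L-proline 1.032 g; sodium succinate hexahydrate 1.047 g; malt extract 5.707 g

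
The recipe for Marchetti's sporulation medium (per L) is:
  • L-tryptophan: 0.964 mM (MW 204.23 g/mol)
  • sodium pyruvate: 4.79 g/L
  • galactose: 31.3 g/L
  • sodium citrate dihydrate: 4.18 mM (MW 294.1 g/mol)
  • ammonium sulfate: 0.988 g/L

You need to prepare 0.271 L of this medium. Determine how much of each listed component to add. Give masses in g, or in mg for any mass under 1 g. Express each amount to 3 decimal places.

Working volume: 0.271 L.
L-tryptophan: 0.964 mmol/L × 204.23 mg/mmol × 0.271 L = 53.354 mg
sodium pyruvate: 4.79 g/L × 0.271 L = 1.298 g
galactose: 31.3 g/L × 0.271 L = 8.482 g
sodium citrate dihydrate: 4.18 mmol/L × 294.1 mg/mmol × 0.271 L = 333.151 mg
ammonium sulfate: 0.988 g/L × 0.271 L = 0.267748 g = 267.748 mg

L-tryptophan 53.354 mg; sodium pyruvate 1.298 g; galactose 8.482 g; sodium citrate dihydrate 333.151 mg; ammonium sulfate 267.748 mg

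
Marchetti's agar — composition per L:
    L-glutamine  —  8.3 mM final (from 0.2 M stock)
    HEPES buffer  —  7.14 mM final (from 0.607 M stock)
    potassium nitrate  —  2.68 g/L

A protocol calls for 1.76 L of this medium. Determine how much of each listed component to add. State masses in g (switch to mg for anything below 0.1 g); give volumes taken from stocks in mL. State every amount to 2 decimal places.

L-glutamine 73.04 mL; HEPES buffer 20.70 mL; potassium nitrate 4.72 g

Scale factor relative to 1 L: 1.76.
L-glutamine: dilute stock: 8.3 mM × 1760 mL ÷ 200 mM = 73.04 mL
HEPES buffer: dilute stock: 7.14 mM × 1760 mL ÷ 607 mM = 20.70 mL
potassium nitrate: 2.68 g/L × 1.76 L = 4.72 g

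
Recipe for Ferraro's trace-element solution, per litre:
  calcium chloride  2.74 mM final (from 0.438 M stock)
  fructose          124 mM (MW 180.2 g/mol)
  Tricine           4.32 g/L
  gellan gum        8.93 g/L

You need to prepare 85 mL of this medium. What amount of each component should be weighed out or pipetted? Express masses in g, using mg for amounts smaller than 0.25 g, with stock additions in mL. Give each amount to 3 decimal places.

Target volume = 85 mL = 0.085 L.
calcium chloride: C1V1 = C2V2 → 2.74 mM × 85 mL ÷ 438 mM = 0.532 mL
fructose: 124 mmol/L × 180.2 g/mol × 0.085 L ÷ 1000 = 1.899 g
Tricine: 4.32 g/L × 0.085 L = 0.367 g
gellan gum: 8.93 g/L × 0.085 L = 0.759 g

calcium chloride 0.532 mL; fructose 1.899 g; Tricine 0.367 g; gellan gum 0.759 g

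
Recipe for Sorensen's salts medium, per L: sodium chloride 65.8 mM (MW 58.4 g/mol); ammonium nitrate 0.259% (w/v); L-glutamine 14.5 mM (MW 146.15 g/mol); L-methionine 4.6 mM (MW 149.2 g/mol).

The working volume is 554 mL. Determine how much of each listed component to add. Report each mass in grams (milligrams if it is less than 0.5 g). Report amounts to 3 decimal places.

Target volume = 554 mL = 0.554 L.
sodium chloride: 65.8 mmol/L × 58.4 g/mol × 0.554 L ÷ 1000 = 2.129 g
ammonium nitrate: 0.259 g per 100 mL × 554 mL ÷ 100 = 1.435 g
L-glutamine: 14.5 mmol/L × 146.15 g/mol × 0.554 L ÷ 1000 = 1.174 g
L-methionine: 4.6 mmol/L × 149.2 mg/mmol × 0.554 L = 380.221 mg

sodium chloride 2.129 g; ammonium nitrate 1.435 g; L-glutamine 1.174 g; L-methionine 380.221 mg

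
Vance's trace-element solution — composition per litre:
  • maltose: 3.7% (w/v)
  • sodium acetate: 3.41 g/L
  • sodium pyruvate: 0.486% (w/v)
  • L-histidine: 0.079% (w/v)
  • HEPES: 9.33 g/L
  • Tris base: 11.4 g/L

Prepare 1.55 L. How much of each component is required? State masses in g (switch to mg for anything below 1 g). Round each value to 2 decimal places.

maltose 57.35 g; sodium acetate 5.29 g; sodium pyruvate 7.53 g; L-histidine 1.22 g; HEPES 14.46 g; Tris base 17.67 g

Scale factor relative to 1 L: 1.55.
maltose: 3.7 g per 100 mL × 1550 mL ÷ 100 = 57.35 g
sodium acetate: 3.41 g/L × 1.55 L = 5.29 g
sodium pyruvate: 0.486 g per 100 mL × 1550 mL ÷ 100 = 7.53 g
L-histidine: 0.079 g per 100 mL × 1550 mL ÷ 100 = 1.22 g
HEPES: 9.33 g/L × 1.55 L = 14.46 g
Tris base: 11.4 g/L × 1.55 L = 17.67 g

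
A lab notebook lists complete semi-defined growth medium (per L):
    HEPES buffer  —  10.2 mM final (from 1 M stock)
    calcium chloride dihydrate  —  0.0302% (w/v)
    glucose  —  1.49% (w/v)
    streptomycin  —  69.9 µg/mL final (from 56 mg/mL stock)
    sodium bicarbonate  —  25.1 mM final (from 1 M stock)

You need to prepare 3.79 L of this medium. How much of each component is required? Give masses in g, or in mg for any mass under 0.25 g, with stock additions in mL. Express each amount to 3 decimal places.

HEPES buffer 38.658 mL; calcium chloride dihydrate 1.145 g; glucose 56.471 g; streptomycin 4.731 mL; sodium bicarbonate 95.129 mL

Scale factor relative to 1 L: 3.79.
HEPES buffer: C1V1 = C2V2 → 10.2 mM × 3790 mL ÷ 1000 mM = 38.658 mL
calcium chloride dihydrate: 0.0302% w/v = 0.302 g/L → 0.302 × 3.79 L = 1.145 g
glucose: 1.49% w/v = 14.9 g/L → 14.9 × 3.79 L = 56.471 g
streptomycin: V = C2·V2/C1 = 69.9 µg/mL × 3790 mL ÷ 56000 µg/mL = 4.731 mL
sodium bicarbonate: V = C2·V2/C1 = 25.1 mM × 3790 mL ÷ 1000 mM = 95.129 mL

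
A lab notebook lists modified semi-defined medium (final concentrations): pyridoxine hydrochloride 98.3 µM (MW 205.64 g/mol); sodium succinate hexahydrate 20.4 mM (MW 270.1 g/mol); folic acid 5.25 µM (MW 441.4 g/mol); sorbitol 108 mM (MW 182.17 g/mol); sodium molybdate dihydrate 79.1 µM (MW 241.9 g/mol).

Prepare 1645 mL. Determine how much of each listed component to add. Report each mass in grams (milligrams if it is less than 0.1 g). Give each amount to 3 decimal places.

Working volume: 1645 mL = 1.645 L.
pyridoxine hydrochloride: 98.3 µmol/L × 205.64 g/mol × 1.645 L ÷ 1000 = 33.253 mg
sodium succinate hexahydrate: 20.4 mmol/L × 270.1 g/mol × 1.645 L ÷ 1000 = 9.064 g
folic acid: 5.25 µmol/L × 441.4 g/mol × 1.645 L ÷ 1000 = 3.812 mg
sorbitol: 108 mmol/L × 182.17 g/mol × 1.645 L ÷ 1000 = 32.364 g
sodium molybdate dihydrate: 79.1 µmol/L × 241.9 g/mol × 1.645 L ÷ 1000 = 31.476 mg

pyridoxine hydrochloride 33.253 mg; sodium succinate hexahydrate 9.064 g; folic acid 3.812 mg; sorbitol 32.364 g; sodium molybdate dihydrate 31.476 mg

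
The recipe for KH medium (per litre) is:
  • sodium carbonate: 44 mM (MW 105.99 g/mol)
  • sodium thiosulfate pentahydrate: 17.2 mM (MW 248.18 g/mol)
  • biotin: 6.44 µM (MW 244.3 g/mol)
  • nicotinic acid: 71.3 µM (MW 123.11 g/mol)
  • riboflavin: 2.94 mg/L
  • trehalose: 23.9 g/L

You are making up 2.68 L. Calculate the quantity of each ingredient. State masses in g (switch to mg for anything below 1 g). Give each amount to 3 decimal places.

Working volume: 2.68 L.
sodium carbonate: 44 mmol/L × 105.99 g/mol × 2.68 L ÷ 1000 = 12.498 g
sodium thiosulfate pentahydrate: 17.2 mmol/L × 248.18 g/mol × 2.68 L ÷ 1000 = 11.440 g
biotin: 6.44 µmol/L × 244.3 g/mol × 2.68 L ÷ 1000 = 4.216 mg
nicotinic acid: 71.3 µmol/L × 123.11 g/mol × 2.68 L ÷ 1000 = 23.524 mg
riboflavin: 2.94 mg/L × 2.68 L = 7.879 mg
trehalose: 23.9 g/L × 2.68 L = 64.052 g

sodium carbonate 12.498 g; sodium thiosulfate pentahydrate 11.440 g; biotin 4.216 mg; nicotinic acid 23.524 mg; riboflavin 7.879 mg; trehalose 64.052 g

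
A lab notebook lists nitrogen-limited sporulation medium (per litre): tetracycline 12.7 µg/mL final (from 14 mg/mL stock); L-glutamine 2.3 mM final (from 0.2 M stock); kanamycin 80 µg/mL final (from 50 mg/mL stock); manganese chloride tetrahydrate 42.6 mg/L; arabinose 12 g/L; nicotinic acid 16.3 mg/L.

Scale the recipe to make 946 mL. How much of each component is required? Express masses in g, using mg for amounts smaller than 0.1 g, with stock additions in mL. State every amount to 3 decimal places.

Working volume: 946 mL = 0.946 L.
tetracycline: dilute stock: 12.7 µg/mL × 946 mL ÷ 14000 µg/mL = 0.858 mL
L-glutamine: dilute stock: 2.3 mM × 946 mL ÷ 200 mM = 10.879 mL
kanamycin: dilute stock: 80 µg/mL × 946 mL ÷ 50000 µg/mL = 1.514 mL
manganese chloride tetrahydrate: 42.6 mg/L × 0.946 L = 40.300 mg
arabinose: 12 g/L × 0.946 L = 11.352 g
nicotinic acid: 16.3 mg/L × 0.946 L = 15.420 mg

tetracycline 0.858 mL; L-glutamine 10.879 mL; kanamycin 1.514 mL; manganese chloride tetrahydrate 40.300 mg; arabinose 11.352 g; nicotinic acid 15.420 mg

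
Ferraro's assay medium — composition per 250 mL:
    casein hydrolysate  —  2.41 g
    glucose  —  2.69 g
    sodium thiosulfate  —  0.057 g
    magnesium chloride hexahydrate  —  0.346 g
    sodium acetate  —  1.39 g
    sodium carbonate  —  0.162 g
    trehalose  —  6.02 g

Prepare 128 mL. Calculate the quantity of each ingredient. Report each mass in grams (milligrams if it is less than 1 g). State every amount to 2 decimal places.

Ratio of target to recipe volume: 128 / 250 = 0.512.
casein hydrolysate: 2.41 g × (128 mL / 250 mL) = 1.23 g
glucose: 2.69 g × (128 mL / 250 mL) = 1.38 g
sodium thiosulfate: 0.057 g × (128 mL / 250 mL) = 0.029184 g = 29.18 mg
magnesium chloride hexahydrate: 0.346 g × (128 mL / 250 mL) = 0.177152 g = 177.15 mg
sodium acetate: 1.39 g × (128 mL / 250 mL) = 0.71168 g = 711.68 mg
sodium carbonate: 0.162 g × (128 mL / 250 mL) = 0.082944 g = 82.94 mg
trehalose: 6.02 g × (128 mL / 250 mL) = 3.08 g

casein hydrolysate 1.23 g; glucose 1.38 g; sodium thiosulfate 29.18 mg; magnesium chloride hexahydrate 177.15 mg; sodium acetate 711.68 mg; sodium carbonate 82.94 mg; trehalose 3.08 g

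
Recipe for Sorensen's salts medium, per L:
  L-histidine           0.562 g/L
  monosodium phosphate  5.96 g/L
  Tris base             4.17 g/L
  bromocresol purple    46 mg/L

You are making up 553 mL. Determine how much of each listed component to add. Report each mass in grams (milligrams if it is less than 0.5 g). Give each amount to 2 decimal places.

L-histidine 310.79 mg; monosodium phosphate 3.30 g; Tris base 2.31 g; bromocresol purple 25.44 mg

Target volume = 553 mL = 0.553 L.
L-histidine: 0.562 g/L × 0.553 L = 0.310786 g = 310.79 mg
monosodium phosphate: 5.96 g/L × 0.553 L = 3.30 g
Tris base: 4.17 g/L × 0.553 L = 2.31 g
bromocresol purple: 46 mg/L × 0.553 L = 25.44 mg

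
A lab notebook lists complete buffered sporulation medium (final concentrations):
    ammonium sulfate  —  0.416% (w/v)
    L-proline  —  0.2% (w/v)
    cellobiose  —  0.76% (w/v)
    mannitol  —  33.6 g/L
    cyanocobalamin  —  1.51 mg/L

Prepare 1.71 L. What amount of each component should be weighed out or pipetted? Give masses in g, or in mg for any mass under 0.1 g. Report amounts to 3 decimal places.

Working volume: 1.71 L.
ammonium sulfate: 0.416 g per 100 mL × 1710 mL ÷ 100 = 7.114 g
L-proline: 0.2% w/v = 2 g/L → 2 × 1.71 L = 3.420 g
cellobiose: 0.76 g per 100 mL × 1710 mL ÷ 100 = 12.996 g
mannitol: 33.6 g/L × 1.71 L = 57.456 g
cyanocobalamin: 1.51 mg/L × 1.71 L = 2.582 mg

ammonium sulfate 7.114 g; L-proline 3.420 g; cellobiose 12.996 g; mannitol 57.456 g; cyanocobalamin 2.582 mg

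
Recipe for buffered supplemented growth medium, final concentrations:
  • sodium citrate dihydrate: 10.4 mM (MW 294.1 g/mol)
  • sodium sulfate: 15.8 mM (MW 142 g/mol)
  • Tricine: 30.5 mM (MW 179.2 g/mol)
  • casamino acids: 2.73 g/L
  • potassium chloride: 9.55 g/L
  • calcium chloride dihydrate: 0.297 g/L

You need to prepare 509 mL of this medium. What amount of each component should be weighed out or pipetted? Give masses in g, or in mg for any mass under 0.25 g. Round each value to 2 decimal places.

sodium citrate dihydrate 1.56 g; sodium sulfate 1.14 g; Tricine 2.78 g; casamino acids 1.39 g; potassium chloride 4.86 g; calcium chloride dihydrate 151.17 mg

Scale factor relative to 1 L: 0.509.
sodium citrate dihydrate: 10.4 mmol/L × 294.1 g/mol × 0.509 L ÷ 1000 = 1.56 g
sodium sulfate: 15.8 mmol/L × 142 g/mol × 0.509 L ÷ 1000 = 1.14 g
Tricine: 30.5 mmol/L × 179.2 g/mol × 0.509 L ÷ 1000 = 2.78 g
casamino acids: 2.73 g/L × 0.509 L = 1.39 g
potassium chloride: 9.55 g/L × 0.509 L = 4.86 g
calcium chloride dihydrate: 0.297 g/L × 0.509 L = 0.151173 g = 151.17 mg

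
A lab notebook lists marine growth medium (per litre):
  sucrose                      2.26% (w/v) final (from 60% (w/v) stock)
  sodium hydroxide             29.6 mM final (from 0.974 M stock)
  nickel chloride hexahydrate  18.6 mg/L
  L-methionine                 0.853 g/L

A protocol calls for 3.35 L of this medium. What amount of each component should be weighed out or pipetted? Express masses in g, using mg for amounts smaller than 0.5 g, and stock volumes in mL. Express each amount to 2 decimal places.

Scale factor relative to 1 L: 3.35.
sucrose: C1V1 = C2V2 → 2.26% ÷ 60% × 3350 mL = 126.18 mL
sodium hydroxide: V = C2·V2/C1 = 29.6 mM × 3350 mL ÷ 974 mM = 101.81 mL
nickel chloride hexahydrate: 18.6 mg/L × 3.35 L = 62.31 mg
L-methionine: 0.853 g/L × 3.35 L = 2.86 g

sucrose 126.18 mL; sodium hydroxide 101.81 mL; nickel chloride hexahydrate 62.31 mg; L-methionine 2.86 g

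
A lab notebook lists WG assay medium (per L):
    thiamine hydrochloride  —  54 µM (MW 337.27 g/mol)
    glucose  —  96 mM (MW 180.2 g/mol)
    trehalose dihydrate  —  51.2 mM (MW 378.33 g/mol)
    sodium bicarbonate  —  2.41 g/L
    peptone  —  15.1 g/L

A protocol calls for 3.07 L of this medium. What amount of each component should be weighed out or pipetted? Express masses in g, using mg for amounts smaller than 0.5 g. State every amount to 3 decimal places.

Working volume: 3.07 L.
thiamine hydrochloride: 54 µmol/L × 337.27 g/mol × 3.07 L ÷ 1000 = 55.913 mg
glucose: 96 mmol/L × 180.2 g/mol × 3.07 L ÷ 1000 = 53.109 g
trehalose dihydrate: 51.2 mmol/L × 378.33 g/mol × 3.07 L ÷ 1000 = 59.467 g
sodium bicarbonate: 2.41 g/L × 3.07 L = 7.399 g
peptone: 15.1 g/L × 3.07 L = 46.357 g

thiamine hydrochloride 55.913 mg; glucose 53.109 g; trehalose dihydrate 59.467 g; sodium bicarbonate 7.399 g; peptone 46.357 g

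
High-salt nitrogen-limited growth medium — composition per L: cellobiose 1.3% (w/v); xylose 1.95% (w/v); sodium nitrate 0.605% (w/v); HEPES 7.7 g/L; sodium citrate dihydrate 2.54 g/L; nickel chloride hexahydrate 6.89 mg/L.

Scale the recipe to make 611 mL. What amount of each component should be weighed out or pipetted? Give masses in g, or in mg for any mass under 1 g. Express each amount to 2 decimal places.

Scale factor relative to 1 L: 0.611.
cellobiose: 1.3 g per 100 mL × 611 mL ÷ 100 = 7.94 g
xylose: 1.95 g per 100 mL × 611 mL ÷ 100 = 11.91 g
sodium nitrate: 0.605 g per 100 mL × 611 mL ÷ 100 = 3.70 g
HEPES: 7.7 g/L × 0.611 L = 4.70 g
sodium citrate dihydrate: 2.54 g/L × 0.611 L = 1.55 g
nickel chloride hexahydrate: 6.89 mg/L × 0.611 L = 4.21 mg

cellobiose 7.94 g; xylose 11.91 g; sodium nitrate 3.70 g; HEPES 4.70 g; sodium citrate dihydrate 1.55 g; nickel chloride hexahydrate 4.21 mg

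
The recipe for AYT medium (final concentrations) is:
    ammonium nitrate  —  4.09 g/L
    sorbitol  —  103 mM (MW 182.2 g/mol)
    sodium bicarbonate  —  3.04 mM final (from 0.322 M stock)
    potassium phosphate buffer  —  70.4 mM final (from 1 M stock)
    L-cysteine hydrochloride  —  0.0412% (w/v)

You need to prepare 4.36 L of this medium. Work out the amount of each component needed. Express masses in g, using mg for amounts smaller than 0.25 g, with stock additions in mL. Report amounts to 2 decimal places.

Working volume: 4.36 L.
ammonium nitrate: 4.09 g/L × 4.36 L = 17.83 g
sorbitol: 103 mmol/L × 182.2 g/mol × 4.36 L ÷ 1000 = 81.82 g
sodium bicarbonate: dilute stock: 3.04 mM × 4360 mL ÷ 322 mM = 41.16 mL
potassium phosphate buffer: V = C2·V2/C1 = 70.4 mM × 4360 mL ÷ 1000 mM = 306.94 mL
L-cysteine hydrochloride: 0.0412% w/v = 0.412 g/L → 0.412 × 4.36 L = 1.80 g

ammonium nitrate 17.83 g; sorbitol 81.82 g; sodium bicarbonate 41.16 mL; potassium phosphate buffer 306.94 mL; L-cysteine hydrochloride 1.80 g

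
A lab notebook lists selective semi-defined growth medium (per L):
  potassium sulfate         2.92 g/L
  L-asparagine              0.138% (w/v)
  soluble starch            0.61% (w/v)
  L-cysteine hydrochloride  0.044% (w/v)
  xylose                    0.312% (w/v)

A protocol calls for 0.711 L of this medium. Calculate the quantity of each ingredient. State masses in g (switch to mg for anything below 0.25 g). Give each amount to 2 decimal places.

Scale factor relative to 1 L: 0.711.
potassium sulfate: 2.92 g/L × 0.711 L = 2.08 g
L-asparagine: 0.138 g per 100 mL × 711 mL ÷ 100 = 0.98 g
soluble starch: 0.61% w/v = 6.1 g/L → 6.1 × 0.711 L = 4.34 g
L-cysteine hydrochloride: 0.044 g per 100 mL × 711 mL ÷ 100 = 0.31 g
xylose: 0.312% w/v = 3.12 g/L → 3.12 × 0.711 L = 2.22 g

potassium sulfate 2.08 g; L-asparagine 0.98 g; soluble starch 4.34 g; L-cysteine hydrochloride 0.31 g; xylose 2.22 g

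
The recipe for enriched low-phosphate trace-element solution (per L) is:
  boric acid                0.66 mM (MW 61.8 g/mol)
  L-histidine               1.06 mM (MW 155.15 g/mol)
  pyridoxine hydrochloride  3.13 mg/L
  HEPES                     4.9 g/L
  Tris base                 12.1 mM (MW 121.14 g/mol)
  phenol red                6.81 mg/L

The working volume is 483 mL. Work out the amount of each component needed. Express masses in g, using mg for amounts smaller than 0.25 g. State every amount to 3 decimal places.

Scale factor relative to 1 L: 0.483.
boric acid: 0.66 mmol/L × 61.8 mg/mmol × 0.483 L = 19.701 mg
L-histidine: 1.06 mmol/L × 155.15 mg/mmol × 0.483 L = 79.434 mg
pyridoxine hydrochloride: 3.13 mg/L × 0.483 L = 1.512 mg
HEPES: 4.9 g/L × 0.483 L = 2.367 g
Tris base: 12.1 mmol/L × 121.14 g/mol × 0.483 L ÷ 1000 = 0.708 g
phenol red: 6.81 mg/L × 0.483 L = 3.289 mg

boric acid 19.701 mg; L-histidine 79.434 mg; pyridoxine hydrochloride 1.512 mg; HEPES 2.367 g; Tris base 0.708 g; phenol red 3.289 mg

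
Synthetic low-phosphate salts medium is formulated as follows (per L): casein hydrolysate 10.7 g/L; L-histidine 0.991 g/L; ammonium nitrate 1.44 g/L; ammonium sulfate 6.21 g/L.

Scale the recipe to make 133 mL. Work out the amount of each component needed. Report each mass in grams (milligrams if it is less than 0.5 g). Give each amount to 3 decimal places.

Working volume: 133 mL = 0.133 L.
casein hydrolysate: 10.7 g/L × 0.133 L = 1.423 g
L-histidine: 0.991 g/L × 0.133 L = 0.131803 g = 131.803 mg
ammonium nitrate: 1.44 g/L × 0.133 L = 0.19152 g = 191.520 mg
ammonium sulfate: 6.21 g/L × 0.133 L = 0.826 g

casein hydrolysate 1.423 g; L-histidine 131.803 mg; ammonium nitrate 191.520 mg; ammonium sulfate 0.826 g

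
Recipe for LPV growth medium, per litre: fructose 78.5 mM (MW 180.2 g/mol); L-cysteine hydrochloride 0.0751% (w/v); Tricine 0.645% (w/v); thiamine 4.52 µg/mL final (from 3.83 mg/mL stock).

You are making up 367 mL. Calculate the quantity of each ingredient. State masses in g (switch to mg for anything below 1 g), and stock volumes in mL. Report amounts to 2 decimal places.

fructose 5.19 g; L-cysteine hydrochloride 275.62 mg; Tricine 2.37 g; thiamine 0.43 mL

Working volume: 367 mL = 0.367 L.
fructose: 78.5 mmol/L × 180.2 g/mol × 0.367 L ÷ 1000 = 5.19 g
L-cysteine hydrochloride: 0.0751% w/v = 0.751 g/L → 0.751 × 0.367 L = 0.275617 g = 275.62 mg
Tricine: 0.645 g per 100 mL × 367 mL ÷ 100 = 2.37 g
thiamine: dilute stock: 4.52 µg/mL × 367 mL ÷ 3830 µg/mL = 0.43 mL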